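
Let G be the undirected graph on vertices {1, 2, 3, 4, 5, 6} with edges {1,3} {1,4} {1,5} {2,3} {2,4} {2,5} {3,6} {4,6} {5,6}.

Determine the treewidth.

3

A width-3 tree decomposition is:
Bags: B1 = {1, 2, 3, 6}  B2 = {1, 2, 5, 6}  B3 = {1, 2, 4, 6}
Tree: B1–B2, B2–B3
Each bag holds 4 vertices, so the decomposition has width 3, which upper-bounds the treewidth. For the lower bound: the 4 vertex sets {3,6}, {2,5}, {1}, {4} are disjoint, each induces a connected subgraph, and every pair is joined by at least one edge of G. Contracting each set to a single vertex therefore yields K_{4} as a minor, and since treewidth is minor-monotone, tw(G) ≥ tw(K_{4}) = 3. Hence tw(G) = 3 exactly.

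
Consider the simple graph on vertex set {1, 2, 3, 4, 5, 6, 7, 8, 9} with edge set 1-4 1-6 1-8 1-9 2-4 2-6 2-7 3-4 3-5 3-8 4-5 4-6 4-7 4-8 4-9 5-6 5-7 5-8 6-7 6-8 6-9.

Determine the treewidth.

A width-3 tree decomposition is:
Bags: B1 = {1, 4, 6, 8}  B2 = {1, 4, 6, 9}  B3 = {4, 5, 6, 8}  B4 = {4, 5, 6, 7}  B5 = {3, 4, 5, 8}  B6 = {2, 4, 6, 7}
Tree: B1–B2, B1–B3, B3–B4, B3–B5, B4–B6
Each bag holds 4 vertices, so the decomposition has width 3, which upper-bounds the treewidth. Conversely, {3, 4, 5, 8} is a clique of size 4, and the vertices of any clique must share a bag in every tree decomposition; so some bag has ≥ 4 vertices and tw(G) ≥ 3. The upper and lower bounds meet at 3, so that is the treewidth.

3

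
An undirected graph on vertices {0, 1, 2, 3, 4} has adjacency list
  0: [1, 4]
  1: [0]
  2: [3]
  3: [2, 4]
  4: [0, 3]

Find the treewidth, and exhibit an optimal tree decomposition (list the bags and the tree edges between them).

Every bag has size at most 2, so the width is 2 − 1 = 1 and tw(G) ≤ 1. G has an edge, so its treewidth is at least 1. Therefore the treewidth is 1.

Treewidth 1.
One such decomposition:
Bags: B1 = {2, 3}  B2 = {3, 4}  B3 = {0, 4}  B4 = {0, 1}
Tree: B1–B2, B2–B3, B3–B4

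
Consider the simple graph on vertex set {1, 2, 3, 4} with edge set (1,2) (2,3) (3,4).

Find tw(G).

A width-1 tree decomposition is:
Bags: B1 = {3, 4}  B2 = {2, 3}  B3 = {1, 2}
Tree: B1–B2, B2–B3
The largest bag has 2 vertices, giving width 1; this decomposition certifies tw(G) ≤ 1. Any graph with an edge has treewidth ≥ 1, and G has the edge 4–3. The upper and lower bounds meet at 1, so that is the treewidth.

1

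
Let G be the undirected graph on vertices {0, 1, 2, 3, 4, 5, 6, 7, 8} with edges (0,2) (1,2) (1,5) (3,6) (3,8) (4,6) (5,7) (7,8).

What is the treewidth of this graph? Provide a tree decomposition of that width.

The largest bag has 2 vertices, giving width 1; this decomposition certifies tw(G) ≤ 1. Any graph with an edge has treewidth ≥ 1, and G has the edge 0–2. The upper and lower bounds meet at 1, so that is the treewidth.

Treewidth 1.
Bags: B1 = {0, 2}  B2 = {1, 2}  B3 = {1, 5}  B4 = {5, 7}  B5 = {7, 8}  B6 = {3, 8}  B7 = {3, 6}  B8 = {4, 6}
Tree: B1–B2, B2–B3, B3–B4, B4–B5, B5–B6, B6–B7, B7–B8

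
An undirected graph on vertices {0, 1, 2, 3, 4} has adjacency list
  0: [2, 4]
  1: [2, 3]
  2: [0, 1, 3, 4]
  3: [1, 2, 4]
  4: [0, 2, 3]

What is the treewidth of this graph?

2

A width-2 tree decomposition is:
Bags: B1 = {0, 2, 4}  B2 = {2, 3, 4}  B3 = {1, 2, 3}
Tree: B1–B2, B2–B3
Each bag holds 3 vertices, so the decomposition has width 2, which upper-bounds the treewidth. On the other hand G contains the 3-clique {0, 2, 4}. A clique must lie in a single bag of any decomposition, so no decomposition can have width below 2. Combining the bounds, tw(G) = 2.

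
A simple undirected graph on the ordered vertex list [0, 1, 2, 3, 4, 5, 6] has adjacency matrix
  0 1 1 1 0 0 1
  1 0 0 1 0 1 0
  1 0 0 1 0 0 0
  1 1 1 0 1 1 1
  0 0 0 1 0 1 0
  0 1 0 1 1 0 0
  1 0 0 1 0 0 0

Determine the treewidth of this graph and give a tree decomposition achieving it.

The largest bag has 3 vertices, giving width 2; this decomposition certifies tw(G) ≤ 2. For the lower bound, the 3 vertices {0, 1, 3} are pairwise adjacent, and any tree decomposition puts a clique entirely inside one bag — forcing width ≥ 2. The upper and lower bounds meet at 2, so that is the treewidth.

Treewidth 2.
One optimal decomposition is:
Bags: B1 = {1, 3, 5}  B2 = {3, 4, 5}  B3 = {0, 1, 3}  B4 = {0, 3, 6}  B5 = {0, 2, 3}
Tree: B1–B2, B1–B3, B3–B4, B3–B5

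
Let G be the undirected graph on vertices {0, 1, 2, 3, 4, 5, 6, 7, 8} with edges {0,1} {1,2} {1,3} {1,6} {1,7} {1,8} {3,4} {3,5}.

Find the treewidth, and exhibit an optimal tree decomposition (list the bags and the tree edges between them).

The largest bag has 2 vertices, giving width 1; this decomposition certifies tw(G) ≤ 1. Since G has at least one edge (e.g. 1–8), it is not an edgeless graph, so tw(G) ≥ 1. Therefore the treewidth is 1.

Treewidth 1.
One optimal decomposition is:
Bags: B1 = {1, 8}  B2 = {1, 3}  B3 = {1, 7}  B4 = {0, 1}  B5 = {1, 2}  B6 = {1, 6}  B7 = {3, 4}  B8 = {3, 5}
Tree: B1–B2, B1–B3, B3–B4, B3–B5, B2–B6, B2–B7, B7–B8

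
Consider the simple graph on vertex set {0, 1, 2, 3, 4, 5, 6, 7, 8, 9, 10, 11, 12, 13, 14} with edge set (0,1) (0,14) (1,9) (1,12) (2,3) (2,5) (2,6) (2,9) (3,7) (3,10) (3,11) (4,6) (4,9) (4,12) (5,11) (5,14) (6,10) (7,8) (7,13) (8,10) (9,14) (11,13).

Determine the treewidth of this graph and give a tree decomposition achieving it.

Treewidth 3.
One such decomposition:
Bags: B1 = {0, 1, 4, 12}  B2 = {0, 1, 4, 9}  B3 = {0, 4, 9, 14}  B4 = {4, 6, 9, 14}  B5 = {2, 6, 9, 14}  B6 = {2, 5, 6, 14}  B7 = {2, 5, 6, 10}  B8 = {2, 3, 5, 10}  B9 = {3, 5, 10, 11}  B10 = {3, 8, 10, 11}  B11 = {3, 7, 8, 11}  B12 = {7, 8, 11, 13}
Tree: B1–B2, B2–B3, B3–B4, B4–B5, B5–B6, B6–B7, B7–B8, B8–B9, B9–B10, B10–B11, B11–B12

Each bag holds 4 vertices, so the decomposition has width 3, which upper-bounds the treewidth. For the lower bound: the 4 vertex sets {0,1,12}, {4}, {9}, {2,5,6,14} are disjoint, each induces a connected subgraph, and every pair is joined by at least one edge of G. Contracting each set to a single vertex therefore yields K_{4} as a minor, and since treewidth is minor-monotone, tw(G) ≥ tw(K_{4}) = 3. Hence tw(G) = 3 exactly.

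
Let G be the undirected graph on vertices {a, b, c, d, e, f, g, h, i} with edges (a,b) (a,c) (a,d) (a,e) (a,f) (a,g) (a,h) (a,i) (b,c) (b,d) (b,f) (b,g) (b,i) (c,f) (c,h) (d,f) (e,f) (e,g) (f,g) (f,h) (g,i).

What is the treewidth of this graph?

A width-3 tree decomposition is:
Bags: B1 = {a, b, f, g}  B2 = {a, b, c, f}  B3 = {a, b, g, i}  B4 = {a, e, f, g}  B5 = {a, c, f, h}  B6 = {a, b, d, f}
Tree: B1–B2, B1–B3, B1–B4, B2–B5, B2–B6
Every bag has size at most 4, so the width is 4 − 1 = 3 and tw(G) ≤ 3. Conversely, {a, e, f, g} is a clique of size 4, and the vertices of any clique must share a bag in every tree decomposition; so some bag has ≥ 4 vertices and tw(G) ≥ 3. Therefore the treewidth is 3.

3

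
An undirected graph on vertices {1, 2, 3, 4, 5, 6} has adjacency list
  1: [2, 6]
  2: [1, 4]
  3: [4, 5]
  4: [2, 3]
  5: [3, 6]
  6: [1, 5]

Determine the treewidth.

A width-2 tree decomposition is:
Bags: B1 = {3, 5, 6}  B2 = {1, 3, 6}  B3 = {1, 2, 3}  B4 = {2, 3, 4}
Tree: B1–B2, B2–B3, B3–B4
The largest bag has 3 vertices, giving width 2; this decomposition certifies tw(G) ≤ 2. For the lower bound, G contains the cycle 3–5–6–1–2–4–3, so G is not a forest; only forests have treewidth ≤ 1, hence tw(G) ≥ 2. Combining the bounds, tw(G) = 2.

2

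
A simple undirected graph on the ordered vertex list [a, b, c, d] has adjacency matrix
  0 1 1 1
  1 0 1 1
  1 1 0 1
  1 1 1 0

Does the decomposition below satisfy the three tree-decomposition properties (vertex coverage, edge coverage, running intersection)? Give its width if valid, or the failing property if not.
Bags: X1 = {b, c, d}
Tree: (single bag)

A tree decomposition must satisfy three properties: every vertex lies in some bag; for every edge, both endpoints lie together in some bag; and for every vertex, the bags containing it form a connected subtree. Here vertex a appears in no bag, so the decomposition is invalid.

No — vertex a appears in no bag.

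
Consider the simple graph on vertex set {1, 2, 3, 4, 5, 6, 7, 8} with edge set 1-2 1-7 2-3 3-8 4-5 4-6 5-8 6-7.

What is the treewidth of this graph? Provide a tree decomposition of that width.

Every bag has size at most 3, so the width is 3 − 1 = 2 and tw(G) ≤ 2. For the lower bound, G contains the cycle 7–1–2–3–8–5–4–6–7, so G is not a forest; only forests have treewidth ≤ 1, hence tw(G) ≥ 2. Hence tw(G) = 2 exactly.

Treewidth 2.
One such decomposition:
Bags: B1 = {1, 2, 7}  B2 = {2, 3, 7}  B3 = {3, 7, 8}  B4 = {5, 7, 8}  B5 = {4, 5, 7}  B6 = {4, 6, 7}
Tree: B1–B2, B2–B3, B3–B4, B4–B5, B5–B6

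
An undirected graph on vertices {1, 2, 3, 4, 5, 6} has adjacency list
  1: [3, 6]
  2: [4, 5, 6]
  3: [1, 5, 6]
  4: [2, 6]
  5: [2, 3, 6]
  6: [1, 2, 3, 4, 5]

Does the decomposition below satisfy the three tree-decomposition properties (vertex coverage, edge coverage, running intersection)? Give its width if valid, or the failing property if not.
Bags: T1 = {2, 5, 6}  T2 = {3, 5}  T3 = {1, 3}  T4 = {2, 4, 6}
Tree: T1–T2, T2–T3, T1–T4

A tree decomposition must satisfy three properties: every vertex lies in some bag; for every edge, both endpoints lie together in some bag; and for every vertex, the bags containing it form a connected subtree. Here edge (6,3) lies in no bag, so the decomposition is invalid.

No — edge (6,3) lies in no bag.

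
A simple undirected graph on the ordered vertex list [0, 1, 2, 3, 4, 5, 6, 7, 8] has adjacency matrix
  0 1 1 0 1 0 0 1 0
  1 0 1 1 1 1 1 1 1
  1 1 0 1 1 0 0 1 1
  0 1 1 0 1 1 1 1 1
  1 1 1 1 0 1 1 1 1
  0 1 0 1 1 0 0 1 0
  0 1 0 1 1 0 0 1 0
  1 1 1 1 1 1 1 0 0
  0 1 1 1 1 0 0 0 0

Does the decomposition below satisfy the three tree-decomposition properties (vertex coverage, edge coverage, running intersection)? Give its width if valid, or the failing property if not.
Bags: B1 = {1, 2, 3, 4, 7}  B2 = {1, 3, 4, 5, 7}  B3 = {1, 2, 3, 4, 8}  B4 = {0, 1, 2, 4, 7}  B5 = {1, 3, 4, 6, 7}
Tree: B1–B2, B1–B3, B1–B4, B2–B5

Yes; width 4.

Every vertex of G appears in some bag (union = {0, 1, 2, 3, 4, 5, 6, 7, 8}); every edge is covered by a bag; and for each vertex v the set of bags containing v is connected in the bag tree. The decomposition is therefore valid. The largest bag has 5 vertices, so the width is 4.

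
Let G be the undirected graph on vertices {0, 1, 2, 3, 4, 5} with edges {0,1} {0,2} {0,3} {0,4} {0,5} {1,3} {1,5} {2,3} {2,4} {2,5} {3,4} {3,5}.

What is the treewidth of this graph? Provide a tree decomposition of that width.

Treewidth 3.
One such decomposition:
Bags: B1 = {0, 2, 3, 5}  B2 = {0, 1, 3, 5}  B3 = {0, 2, 3, 4}
Tree: B1–B2, B1–B3

The largest bag has 4 vertices, giving width 3; this decomposition certifies tw(G) ≤ 3. Conversely, {0, 1, 3, 5} is a clique of size 4, and the vertices of any clique must share a bag in every tree decomposition; so some bag has ≥ 4 vertices and tw(G) ≥ 3. The upper and lower bounds meet at 3, so that is the treewidth.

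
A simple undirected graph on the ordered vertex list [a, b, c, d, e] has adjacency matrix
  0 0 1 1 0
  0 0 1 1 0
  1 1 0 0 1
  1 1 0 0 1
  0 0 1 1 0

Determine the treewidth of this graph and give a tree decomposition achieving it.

Each bag holds 3 vertices, so the decomposition has width 2, which upper-bounds the treewidth. The edges b–c–e–d–b form a cycle, so G is not a tree and its treewidth is at least 2. The upper and lower bounds meet at 2, so that is the treewidth.

Treewidth 2.
Bags: B1 = {b, c, d}  B2 = {c, d, e}  B3 = {a, c, d}
Tree: B1–B2, B2–B3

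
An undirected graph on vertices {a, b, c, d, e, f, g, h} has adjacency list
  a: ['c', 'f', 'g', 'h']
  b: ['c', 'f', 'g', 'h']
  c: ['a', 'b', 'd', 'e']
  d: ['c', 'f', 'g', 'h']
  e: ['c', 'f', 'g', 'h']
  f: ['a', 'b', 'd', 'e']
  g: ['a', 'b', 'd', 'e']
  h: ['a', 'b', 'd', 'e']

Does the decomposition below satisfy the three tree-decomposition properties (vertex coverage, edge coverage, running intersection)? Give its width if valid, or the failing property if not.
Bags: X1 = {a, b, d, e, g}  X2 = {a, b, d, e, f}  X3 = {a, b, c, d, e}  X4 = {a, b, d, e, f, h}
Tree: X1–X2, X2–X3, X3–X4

A tree decomposition must satisfy three properties: every vertex lies in some bag; for every edge, both endpoints lie together in some bag; and for every vertex, the bags containing it form a connected subtree. Here bags containing vertex f are not connected in the tree, so the decomposition is invalid.

No — bags containing vertex f are not connected in the tree.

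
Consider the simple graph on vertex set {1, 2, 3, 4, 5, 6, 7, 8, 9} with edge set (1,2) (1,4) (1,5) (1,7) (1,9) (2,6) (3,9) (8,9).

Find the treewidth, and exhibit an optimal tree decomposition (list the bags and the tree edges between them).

Every bag has size at most 2, so the width is 2 − 1 = 1 and tw(G) ≤ 1. Since G has at least one edge (e.g. 1–7), it is not an edgeless graph, so tw(G) ≥ 1. Therefore the treewidth is 1.

Treewidth 1.
One optimal decomposition is:
Bags: B1 = {1, 7}  B2 = {1, 4}  B3 = {1, 9}  B4 = {3, 9}  B5 = {8, 9}  B6 = {1, 2}  B7 = {2, 6}  B8 = {1, 5}
Tree: B1–B2, B2–B3, B3–B4, B3–B5, B1–B6, B6–B7, B1–B8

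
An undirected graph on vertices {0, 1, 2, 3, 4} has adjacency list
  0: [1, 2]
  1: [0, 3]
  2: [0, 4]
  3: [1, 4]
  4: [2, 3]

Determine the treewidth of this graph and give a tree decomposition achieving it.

The largest bag has 3 vertices, giving width 2; this decomposition certifies tw(G) ≤ 2. The edges 0–2–4–3–1–0 form a cycle, so G is not a tree and its treewidth is at least 2. Therefore the treewidth is 2.

Treewidth 2.
Bags: B1 = {0, 2, 4}  B2 = {0, 3, 4}  B3 = {0, 1, 3}
Tree: B1–B2, B2–B3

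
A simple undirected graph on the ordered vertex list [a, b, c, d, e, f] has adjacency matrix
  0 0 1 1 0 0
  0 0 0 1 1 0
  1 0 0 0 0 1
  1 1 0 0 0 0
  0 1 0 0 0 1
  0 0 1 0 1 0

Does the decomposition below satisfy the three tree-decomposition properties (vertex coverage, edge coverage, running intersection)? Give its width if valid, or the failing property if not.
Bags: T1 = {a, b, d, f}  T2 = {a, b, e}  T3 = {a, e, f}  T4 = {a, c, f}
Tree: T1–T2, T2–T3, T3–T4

A tree decomposition must satisfy three properties: every vertex lies in some bag; for every edge, both endpoints lie together in some bag; and for every vertex, the bags containing it form a connected subtree. Here bags containing vertex f are not connected in the tree, so the decomposition is invalid.

No — bags containing vertex f are not connected in the tree.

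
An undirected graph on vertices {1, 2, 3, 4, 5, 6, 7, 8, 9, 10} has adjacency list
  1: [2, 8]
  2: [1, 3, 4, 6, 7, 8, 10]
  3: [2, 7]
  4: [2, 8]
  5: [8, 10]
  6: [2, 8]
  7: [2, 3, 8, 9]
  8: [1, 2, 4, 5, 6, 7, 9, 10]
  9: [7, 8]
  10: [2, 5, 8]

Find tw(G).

2

A width-2 tree decomposition is:
Bags: B1 = {2, 6, 8}  B2 = {2, 8, 10}  B3 = {2, 4, 8}  B4 = {2, 7, 8}  B5 = {5, 8, 10}  B6 = {1, 2, 8}  B7 = {7, 8, 9}  B8 = {2, 3, 7}
Tree: B1–B2, B2–B3, B3–B4, B2–B5, B1–B6, B4–B7, B4–B8
Each bag holds 3 vertices, so the decomposition has width 2, which upper-bounds the treewidth. On the other hand G contains the 3-clique {7, 8, 9}. A clique must lie in a single bag of any decomposition, so no decomposition can have width below 2. Combining the bounds, tw(G) = 2.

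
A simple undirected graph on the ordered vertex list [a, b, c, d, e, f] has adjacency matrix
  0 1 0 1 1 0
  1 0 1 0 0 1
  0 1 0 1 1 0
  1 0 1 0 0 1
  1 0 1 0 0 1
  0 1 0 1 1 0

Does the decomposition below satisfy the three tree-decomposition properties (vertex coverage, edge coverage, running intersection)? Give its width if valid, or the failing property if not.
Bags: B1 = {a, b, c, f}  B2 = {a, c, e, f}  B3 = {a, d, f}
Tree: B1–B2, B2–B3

A tree decomposition must satisfy three properties: every vertex lies in some bag; for every edge, both endpoints lie together in some bag; and for every vertex, the bags containing it form a connected subtree. Here edge (c,d) lies in no bag, so the decomposition is invalid.

No — edge (c,d) lies in no bag.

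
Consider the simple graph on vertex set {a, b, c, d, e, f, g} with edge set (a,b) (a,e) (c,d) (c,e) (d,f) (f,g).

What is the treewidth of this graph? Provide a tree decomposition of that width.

Each bag holds 2 vertices, so the decomposition has width 1, which upper-bounds the treewidth. G has an edge, so its treewidth is at least 1. Therefore the treewidth is 1.

Treewidth 1.
Bags: B1 = {a, b}  B2 = {a, e}  B3 = {c, e}  B4 = {c, d}  B5 = {d, f}  B6 = {f, g}
Tree: B1–B2, B2–B3, B3–B4, B4–B5, B5–B6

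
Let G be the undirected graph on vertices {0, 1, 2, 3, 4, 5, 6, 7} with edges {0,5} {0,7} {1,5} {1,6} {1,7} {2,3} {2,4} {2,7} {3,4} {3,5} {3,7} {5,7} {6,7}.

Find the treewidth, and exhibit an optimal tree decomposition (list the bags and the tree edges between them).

Treewidth 2.
One such decomposition:
Bags: B1 = {1, 5, 7}  B2 = {1, 6, 7}  B3 = {3, 5, 7}  B4 = {0, 5, 7}  B5 = {2, 3, 7}  B6 = {2, 3, 4}
Tree: B1–B2, B1–B3, B3–B4, B3–B5, B5–B6

Each bag holds 3 vertices, so the decomposition has width 2, which upper-bounds the treewidth. For the lower bound, the 3 vertices {2, 3, 4} are pairwise adjacent, and any tree decomposition puts a clique entirely inside one bag — forcing width ≥ 2. Combining the bounds, tw(G) = 2.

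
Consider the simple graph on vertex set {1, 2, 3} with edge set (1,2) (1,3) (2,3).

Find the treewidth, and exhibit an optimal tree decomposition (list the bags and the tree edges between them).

With just one bag of size 3, the width is 3 − 1 = 2, so tw(G) ≤ 2. Conversely, {1, 2, 3} is a clique of size 3, and the vertices of any clique must share a bag in every tree decomposition; so some bag has ≥ 3 vertices and tw(G) ≥ 2. Hence tw(G) = 2 exactly.

Treewidth 2.
Bags: B1 = {1, 2, 3}
Tree: (single bag)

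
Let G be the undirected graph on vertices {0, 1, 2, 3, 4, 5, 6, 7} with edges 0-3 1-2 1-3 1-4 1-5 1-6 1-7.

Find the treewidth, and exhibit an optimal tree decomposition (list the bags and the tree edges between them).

Treewidth 1.
One optimal decomposition is:
Bags: B1 = {1, 4}  B2 = {1, 5}  B3 = {1, 2}  B4 = {1, 3}  B5 = {0, 3}  B6 = {1, 7}  B7 = {1, 6}
Tree: B1–B2, B1–B3, B1–B4, B4–B5, B1–B6, B1–B7

Every bag has size at most 2, so the width is 2 − 1 = 1 and tw(G) ≤ 1. G has an edge, so its treewidth is at least 1. The upper and lower bounds meet at 1, so that is the treewidth.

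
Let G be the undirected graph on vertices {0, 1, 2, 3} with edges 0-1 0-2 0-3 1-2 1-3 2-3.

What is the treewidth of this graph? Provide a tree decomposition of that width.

With just one bag of size 4, the width is 4 − 1 = 3, so tw(G) ≤ 3. Conversely, {0, 1, 2, 3} is a clique of size 4, and the vertices of any clique must share a bag in every tree decomposition; so some bag has ≥ 4 vertices and tw(G) ≥ 3. Hence tw(G) = 3 exactly.

Treewidth 3.
Bags: B1 = {0, 1, 2, 3}
Tree: (single bag)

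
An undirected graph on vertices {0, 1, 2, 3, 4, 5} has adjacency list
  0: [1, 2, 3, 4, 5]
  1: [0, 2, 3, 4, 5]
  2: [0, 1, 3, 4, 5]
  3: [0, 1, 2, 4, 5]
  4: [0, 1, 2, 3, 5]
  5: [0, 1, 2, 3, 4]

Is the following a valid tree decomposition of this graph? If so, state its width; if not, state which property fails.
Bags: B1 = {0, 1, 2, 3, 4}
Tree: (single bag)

A tree decomposition must satisfy three properties: every vertex lies in some bag; for every edge, both endpoints lie together in some bag; and for every vertex, the bags containing it form a connected subtree. Here vertex 5 appears in no bag, so the decomposition is invalid.

No — vertex 5 appears in no bag.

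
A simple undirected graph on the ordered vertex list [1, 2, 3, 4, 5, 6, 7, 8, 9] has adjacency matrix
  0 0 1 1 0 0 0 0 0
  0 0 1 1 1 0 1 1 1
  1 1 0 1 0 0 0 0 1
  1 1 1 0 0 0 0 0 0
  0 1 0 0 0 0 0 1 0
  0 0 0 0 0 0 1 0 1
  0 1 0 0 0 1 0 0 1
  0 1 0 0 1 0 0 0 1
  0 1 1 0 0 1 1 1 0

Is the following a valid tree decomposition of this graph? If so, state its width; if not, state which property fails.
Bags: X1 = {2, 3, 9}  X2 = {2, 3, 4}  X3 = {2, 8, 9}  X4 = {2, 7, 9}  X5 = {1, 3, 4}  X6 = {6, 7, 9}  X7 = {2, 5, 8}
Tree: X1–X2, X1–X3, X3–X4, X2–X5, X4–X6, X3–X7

Every vertex of G appears in some bag (union = {1, 2, 3, 4, 5, 6, 7, 8, 9}); every edge is covered by a bag; and for each vertex v the set of bags containing v is connected in the bag tree. The decomposition is therefore valid. The largest bag has 3 vertices, so the width is 2.

Yes; width 2.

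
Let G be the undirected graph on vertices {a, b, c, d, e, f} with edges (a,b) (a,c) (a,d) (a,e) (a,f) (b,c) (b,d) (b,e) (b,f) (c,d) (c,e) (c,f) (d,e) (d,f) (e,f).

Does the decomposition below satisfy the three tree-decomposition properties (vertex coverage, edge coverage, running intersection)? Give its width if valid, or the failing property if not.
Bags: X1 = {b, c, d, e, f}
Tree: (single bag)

No — vertex a appears in no bag.

A tree decomposition must satisfy three properties: every vertex lies in some bag; for every edge, both endpoints lie together in some bag; and for every vertex, the bags containing it form a connected subtree. Here vertex a appears in no bag, so the decomposition is invalid.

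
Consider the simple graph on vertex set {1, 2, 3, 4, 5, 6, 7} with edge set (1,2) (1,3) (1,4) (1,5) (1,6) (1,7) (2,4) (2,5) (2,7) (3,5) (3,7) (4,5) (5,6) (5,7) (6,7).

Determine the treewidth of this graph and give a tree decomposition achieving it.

The largest bag has 4 vertices, giving width 3; this decomposition certifies tw(G) ≤ 3. For the lower bound, the 4 vertices {1, 2, 4, 5} are pairwise adjacent, and any tree decomposition puts a clique entirely inside one bag — forcing width ≥ 3. Combining the bounds, tw(G) = 3.

Treewidth 3.
Bags: B1 = {1, 2, 5, 7}  B2 = {1, 2, 4, 5}  B3 = {1, 3, 5, 7}  B4 = {1, 5, 6, 7}
Tree: B1–B2, B1–B3, B1–B4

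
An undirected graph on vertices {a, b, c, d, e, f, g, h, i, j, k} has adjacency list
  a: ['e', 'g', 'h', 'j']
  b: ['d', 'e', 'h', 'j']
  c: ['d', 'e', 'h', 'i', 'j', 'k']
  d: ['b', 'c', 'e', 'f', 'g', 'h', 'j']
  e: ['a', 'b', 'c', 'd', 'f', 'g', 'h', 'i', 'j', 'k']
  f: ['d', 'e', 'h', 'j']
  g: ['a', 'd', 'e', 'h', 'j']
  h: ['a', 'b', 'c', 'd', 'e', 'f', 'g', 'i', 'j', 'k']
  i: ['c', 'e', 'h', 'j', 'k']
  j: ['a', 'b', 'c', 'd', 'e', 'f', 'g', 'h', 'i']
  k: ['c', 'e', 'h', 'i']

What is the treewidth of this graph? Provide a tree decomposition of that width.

Treewidth 4.
One optimal decomposition is:
Bags: B1 = {d, e, f, h, j}  B2 = {c, d, e, h, j}  B3 = {b, d, e, h, j}  B4 = {c, e, h, i, j}  B5 = {d, e, g, h, j}  B6 = {a, e, g, h, j}  B7 = {c, e, h, i, k}
Tree: B1–B2, B1–B3, B2–B4, B3–B5, B5–B6, B4–B7

The largest bag has 5 vertices, giving width 4; this decomposition certifies tw(G) ≤ 4. Conversely, {d, e, g, h, j} is a clique of size 5, and the vertices of any clique must share a bag in every tree decomposition; so some bag has ≥ 5 vertices and tw(G) ≥ 4. Combining the bounds, tw(G) = 4.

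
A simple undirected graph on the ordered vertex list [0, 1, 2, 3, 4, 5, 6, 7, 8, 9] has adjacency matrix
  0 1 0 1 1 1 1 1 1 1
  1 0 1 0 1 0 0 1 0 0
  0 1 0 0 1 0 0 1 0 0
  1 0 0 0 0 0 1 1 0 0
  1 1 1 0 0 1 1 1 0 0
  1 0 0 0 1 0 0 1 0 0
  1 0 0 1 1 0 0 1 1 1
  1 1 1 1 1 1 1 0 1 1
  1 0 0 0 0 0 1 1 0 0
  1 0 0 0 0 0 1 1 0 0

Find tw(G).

A width-3 tree decomposition is:
Bags: B1 = {0, 4, 5, 7}  B2 = {0, 4, 6, 7}  B3 = {0, 6, 7, 9}  B4 = {0, 3, 6, 7}  B5 = {0, 1, 4, 7}  B6 = {0, 6, 7, 8}  B7 = {1, 2, 4, 7}
Tree: B1–B2, B2–B3, B2–B4, B1–B5, B2–B6, B5–B7
Every bag has size at most 4, so the width is 4 − 1 = 3 and tw(G) ≤ 3. Conversely, {0, 1, 4, 7} is a clique of size 4, and the vertices of any clique must share a bag in every tree decomposition; so some bag has ≥ 4 vertices and tw(G) ≥ 3. Combining the bounds, tw(G) = 3.

3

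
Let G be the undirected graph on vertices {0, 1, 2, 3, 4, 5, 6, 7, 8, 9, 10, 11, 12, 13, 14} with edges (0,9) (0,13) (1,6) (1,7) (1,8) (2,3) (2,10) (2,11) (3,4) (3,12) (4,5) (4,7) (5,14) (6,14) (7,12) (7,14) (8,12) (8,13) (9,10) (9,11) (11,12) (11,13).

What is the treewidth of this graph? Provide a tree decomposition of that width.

Each bag holds 4 vertices, so the decomposition has width 3, which upper-bounds the treewidth. For the lower bound: the 4 vertex sets {0,9,10}, {13}, {11}, {2,3,8,12} are disjoint, each induces a connected subgraph, and every pair is joined by at least one edge of G. Contracting each set to a single vertex therefore yields K_{4} as a minor, and since treewidth is minor-monotone, tw(G) ≥ tw(K_{4}) = 3. Hence tw(G) = 3 exactly.

Treewidth 3.
Bags: B1 = {0, 9, 10, 13}  B2 = {9, 10, 11, 13}  B3 = {2, 10, 11, 13}  B4 = {2, 8, 11, 13}  B5 = {2, 8, 11, 12}  B6 = {2, 3, 8, 12}  B7 = {1, 3, 8, 12}  B8 = {1, 3, 7, 12}  B9 = {1, 3, 4, 7}  B10 = {1, 4, 6, 7}  B11 = {4, 6, 7, 14}  B12 = {4, 5, 6, 14}
Tree: B1–B2, B2–B3, B3–B4, B4–B5, B5–B6, B6–B7, B7–B8, B8–B9, B9–B10, B10–B11, B11–B12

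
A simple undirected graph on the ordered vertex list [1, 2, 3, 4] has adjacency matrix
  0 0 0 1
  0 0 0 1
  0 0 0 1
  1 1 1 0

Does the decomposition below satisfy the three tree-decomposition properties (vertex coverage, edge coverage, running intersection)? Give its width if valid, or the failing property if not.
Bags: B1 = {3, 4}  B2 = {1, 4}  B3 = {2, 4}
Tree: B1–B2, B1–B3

Checking the three conditions: (i) the bags cover all of {1, 2, 3, 4}; (ii) for each edge, some bag contains both endpoints; (iii) the bags containing any fixed vertex form a subtree. All hold, so the decomposition is valid with width 2 − 1 = 1.

Yes; width 1.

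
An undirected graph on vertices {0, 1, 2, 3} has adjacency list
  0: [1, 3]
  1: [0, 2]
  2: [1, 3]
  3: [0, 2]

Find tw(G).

2

A width-2 tree decomposition is:
Bags: B1 = {0, 1, 2}  B2 = {0, 2, 3}
Tree: B1–B2
The largest bag has 3 vertices, giving width 2; this decomposition certifies tw(G) ≤ 2. Since 0–1–2–3–0 is a cycle in G, G is not acyclic. Forests are exactly the graphs of treewidth ≤ 1, so tw(G) ≥ 2. Therefore the treewidth is 2.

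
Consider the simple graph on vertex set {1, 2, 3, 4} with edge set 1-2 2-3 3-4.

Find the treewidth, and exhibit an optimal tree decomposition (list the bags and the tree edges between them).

Treewidth 1.
Bags: B1 = {1, 2}  B2 = {2, 3}  B3 = {3, 4}
Tree: B1–B2, B2–B3

Every bag has size at most 2, so the width is 2 − 1 = 1 and tw(G) ≤ 1. Any graph with an edge has treewidth ≥ 1, and G has the edge 1–2. The upper and lower bounds meet at 1, so that is the treewidth.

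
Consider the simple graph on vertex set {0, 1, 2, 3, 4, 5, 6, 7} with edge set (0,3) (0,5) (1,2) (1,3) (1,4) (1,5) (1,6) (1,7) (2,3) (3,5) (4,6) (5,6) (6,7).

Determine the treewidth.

A width-2 tree decomposition is:
Bags: B1 = {1, 3, 5}  B2 = {1, 2, 3}  B3 = {1, 5, 6}  B4 = {1, 4, 6}  B5 = {0, 3, 5}  B6 = {1, 6, 7}
Tree: B1–B2, B1–B3, B3–B4, B1–B5, B3–B6
The largest bag has 3 vertices, giving width 2; this decomposition certifies tw(G) ≤ 2. On the other hand G contains the 3-clique {0, 3, 5}. A clique must lie in a single bag of any decomposition, so no decomposition can have width below 2. The upper and lower bounds meet at 2, so that is the treewidth.

2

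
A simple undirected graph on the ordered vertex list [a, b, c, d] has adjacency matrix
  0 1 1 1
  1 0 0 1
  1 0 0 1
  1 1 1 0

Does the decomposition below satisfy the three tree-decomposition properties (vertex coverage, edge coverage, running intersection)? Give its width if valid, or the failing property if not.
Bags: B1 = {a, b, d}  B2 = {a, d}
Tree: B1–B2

No — vertex c appears in no bag.

A tree decomposition must satisfy three properties: every vertex lies in some bag; for every edge, both endpoints lie together in some bag; and for every vertex, the bags containing it form a connected subtree. Here vertex c appears in no bag, so the decomposition is invalid.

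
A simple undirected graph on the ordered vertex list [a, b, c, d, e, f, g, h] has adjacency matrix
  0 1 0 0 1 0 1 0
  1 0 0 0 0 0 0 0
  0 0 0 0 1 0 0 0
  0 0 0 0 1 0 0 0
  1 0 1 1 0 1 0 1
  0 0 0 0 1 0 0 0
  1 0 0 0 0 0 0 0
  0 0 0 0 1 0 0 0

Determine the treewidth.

1

A width-1 tree decomposition is:
Bags: B1 = {a, g}  B2 = {a, e}  B3 = {a, b}  B4 = {d, e}  B5 = {e, f}  B6 = {c, e}  B7 = {e, h}
Tree: B1–B2, B2–B3, B2–B4, B4–B5, B4–B6, B2–B7
Every bag has size at most 2, so the width is 2 − 1 = 1 and tw(G) ≤ 1. Since G has at least one edge (e.g. g–a), it is not an edgeless graph, so tw(G) ≥ 1. Hence tw(G) = 1 exactly.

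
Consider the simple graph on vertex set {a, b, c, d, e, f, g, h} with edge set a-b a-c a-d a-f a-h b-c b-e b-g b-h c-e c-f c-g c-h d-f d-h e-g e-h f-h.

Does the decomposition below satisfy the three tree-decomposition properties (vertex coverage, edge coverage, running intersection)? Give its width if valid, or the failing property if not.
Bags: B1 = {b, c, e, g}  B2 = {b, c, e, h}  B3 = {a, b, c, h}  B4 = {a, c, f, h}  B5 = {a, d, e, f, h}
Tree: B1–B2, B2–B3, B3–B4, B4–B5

No — bags containing vertex e are not connected in the tree.

A tree decomposition must satisfy three properties: every vertex lies in some bag; for every edge, both endpoints lie together in some bag; and for every vertex, the bags containing it form a connected subtree. Here bags containing vertex e are not connected in the tree, so the decomposition is invalid.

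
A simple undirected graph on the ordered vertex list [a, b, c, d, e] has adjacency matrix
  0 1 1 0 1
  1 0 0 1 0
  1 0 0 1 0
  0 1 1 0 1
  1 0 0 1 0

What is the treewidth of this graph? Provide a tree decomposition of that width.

Treewidth 2.
One such decomposition:
Bags: B1 = {a, b, d}  B2 = {a, d, e}  B3 = {a, c, d}
Tree: B1–B2, B2–B3

Every bag has size at most 3, so the width is 3 − 1 = 2 and tw(G) ≤ 2. The edges a–b–d–e–a form a cycle, so G is not a tree and its treewidth is at least 2. Hence tw(G) = 2 exactly.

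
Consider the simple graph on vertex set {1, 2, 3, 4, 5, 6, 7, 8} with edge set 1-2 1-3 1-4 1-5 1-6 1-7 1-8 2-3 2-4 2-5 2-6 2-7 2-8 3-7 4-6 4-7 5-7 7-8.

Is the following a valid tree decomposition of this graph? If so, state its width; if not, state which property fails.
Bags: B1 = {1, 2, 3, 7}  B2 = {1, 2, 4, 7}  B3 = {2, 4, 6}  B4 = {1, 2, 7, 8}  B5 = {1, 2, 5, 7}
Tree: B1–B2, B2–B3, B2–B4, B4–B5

No — edge (1,6) lies in no bag.

A tree decomposition must satisfy three properties: every vertex lies in some bag; for every edge, both endpoints lie together in some bag; and for every vertex, the bags containing it form a connected subtree. Here edge (1,6) lies in no bag, so the decomposition is invalid.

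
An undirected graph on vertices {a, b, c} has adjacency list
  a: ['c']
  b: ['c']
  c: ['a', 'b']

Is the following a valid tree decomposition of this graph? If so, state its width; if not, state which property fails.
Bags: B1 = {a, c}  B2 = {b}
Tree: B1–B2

No — edge (c,b) lies in no bag.

A tree decomposition must satisfy three properties: every vertex lies in some bag; for every edge, both endpoints lie together in some bag; and for every vertex, the bags containing it form a connected subtree. Here edge (c,b) lies in no bag, so the decomposition is invalid.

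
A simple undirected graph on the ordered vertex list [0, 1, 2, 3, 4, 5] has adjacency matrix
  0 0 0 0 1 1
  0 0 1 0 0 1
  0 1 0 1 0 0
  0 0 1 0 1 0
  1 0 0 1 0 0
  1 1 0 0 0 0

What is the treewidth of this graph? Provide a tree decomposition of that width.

The largest bag has 3 vertices, giving width 2; this decomposition certifies tw(G) ≤ 2. Since 1–5–0–4–3–2–1 is a cycle in G, G is not acyclic. Forests are exactly the graphs of treewidth ≤ 1, so tw(G) ≥ 2. The upper and lower bounds meet at 2, so that is the treewidth.

Treewidth 2.
Bags: B1 = {0, 1, 5}  B2 = {0, 1, 4}  B3 = {1, 3, 4}  B4 = {1, 2, 3}
Tree: B1–B2, B2–B3, B3–B4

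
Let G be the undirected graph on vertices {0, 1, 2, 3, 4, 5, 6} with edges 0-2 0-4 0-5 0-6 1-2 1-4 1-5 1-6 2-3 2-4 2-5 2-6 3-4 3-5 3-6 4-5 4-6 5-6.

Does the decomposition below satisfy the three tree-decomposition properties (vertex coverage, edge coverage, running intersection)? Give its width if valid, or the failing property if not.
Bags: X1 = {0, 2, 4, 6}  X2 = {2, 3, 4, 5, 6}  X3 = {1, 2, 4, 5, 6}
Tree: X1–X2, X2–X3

A tree decomposition must satisfy three properties: every vertex lies in some bag; for every edge, both endpoints lie together in some bag; and for every vertex, the bags containing it form a connected subtree. Here edge (5,0) lies in no bag, so the decomposition is invalid.

No — edge (5,0) lies in no bag.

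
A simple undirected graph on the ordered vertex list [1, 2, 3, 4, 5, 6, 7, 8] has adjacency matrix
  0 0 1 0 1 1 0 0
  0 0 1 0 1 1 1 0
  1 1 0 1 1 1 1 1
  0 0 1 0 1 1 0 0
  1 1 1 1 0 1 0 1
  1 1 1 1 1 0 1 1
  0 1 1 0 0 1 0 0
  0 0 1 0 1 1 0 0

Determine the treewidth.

3

A width-3 tree decomposition is:
Bags: B1 = {3, 4, 5, 6}  B2 = {1, 3, 5, 6}  B3 = {2, 3, 5, 6}  B4 = {3, 5, 6, 8}  B5 = {2, 3, 6, 7}
Tree: B1–B2, B1–B3, B3–B4, B3–B5
Each bag holds 4 vertices, so the decomposition has width 3, which upper-bounds the treewidth. For the lower bound, the 4 vertices {3, 5, 6, 8} are pairwise adjacent, and any tree decomposition puts a clique entirely inside one bag — forcing width ≥ 3. The upper and lower bounds meet at 3, so that is the treewidth.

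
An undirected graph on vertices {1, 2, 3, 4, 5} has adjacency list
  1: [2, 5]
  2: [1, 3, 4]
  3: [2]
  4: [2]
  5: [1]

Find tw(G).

1

A width-1 tree decomposition is:
Bags: B1 = {1, 2}  B2 = {1, 5}  B3 = {2, 4}  B4 = {2, 3}
Tree: B1–B2, B1–B3, B3–B4
The largest bag has 2 vertices, giving width 1; this decomposition certifies tw(G) ≤ 1. Since G has at least one edge (e.g. 1–2), it is not an edgeless graph, so tw(G) ≥ 1. Therefore the treewidth is 1.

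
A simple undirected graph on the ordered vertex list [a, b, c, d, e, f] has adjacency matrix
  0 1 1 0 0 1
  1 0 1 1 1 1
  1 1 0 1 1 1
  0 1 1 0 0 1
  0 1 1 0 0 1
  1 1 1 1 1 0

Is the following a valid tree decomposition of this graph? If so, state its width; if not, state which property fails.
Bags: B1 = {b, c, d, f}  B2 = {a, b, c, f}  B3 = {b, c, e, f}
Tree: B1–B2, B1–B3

Yes; width 3.

Checking the three conditions: (i) the bags cover all of {a, b, c, d, e, f}; (ii) for each edge, some bag contains both endpoints; (iii) the bags containing any fixed vertex form a subtree. All hold, so the decomposition is valid with width 4 − 1 = 3.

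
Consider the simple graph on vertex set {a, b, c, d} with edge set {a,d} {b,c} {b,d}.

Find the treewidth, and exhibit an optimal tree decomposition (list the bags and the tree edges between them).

Treewidth 1.
Bags: B1 = {b, c}  B2 = {b, d}  B3 = {a, d}
Tree: B1–B2, B2–B3

The largest bag has 2 vertices, giving width 1; this decomposition certifies tw(G) ≤ 1. Any graph with an edge has treewidth ≥ 1, and G has the edge c–b. The upper and lower bounds meet at 1, so that is the treewidth.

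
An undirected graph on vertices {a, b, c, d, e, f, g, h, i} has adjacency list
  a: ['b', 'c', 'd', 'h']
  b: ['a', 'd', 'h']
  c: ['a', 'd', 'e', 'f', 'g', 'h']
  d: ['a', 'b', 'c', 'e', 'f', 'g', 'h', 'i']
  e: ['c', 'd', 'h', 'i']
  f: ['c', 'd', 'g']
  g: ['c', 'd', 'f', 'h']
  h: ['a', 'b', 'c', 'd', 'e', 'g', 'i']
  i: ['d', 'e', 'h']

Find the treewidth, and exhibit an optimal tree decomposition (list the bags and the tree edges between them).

Treewidth 3.
Bags: B1 = {c, d, f, g}  B2 = {c, d, g, h}  B3 = {c, d, e, h}  B4 = {a, c, d, h}  B5 = {a, b, d, h}  B6 = {d, e, h, i}
Tree: B1–B2, B2–B3, B3–B4, B4–B5, B3–B6

The largest bag has 4 vertices, giving width 3; this decomposition certifies tw(G) ≤ 3. On the other hand G contains the 4-clique {c, d, g, h}. A clique must lie in a single bag of any decomposition, so no decomposition can have width below 3. Therefore the treewidth is 3.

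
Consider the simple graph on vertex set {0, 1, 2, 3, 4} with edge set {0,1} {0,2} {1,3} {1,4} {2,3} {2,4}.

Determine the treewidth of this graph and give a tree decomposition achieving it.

Treewidth 2.
One optimal decomposition is:
Bags: B1 = {0, 1, 2}  B2 = {1, 2, 3}  B3 = {1, 2, 4}
Tree: B1–B2, B2–B3

The largest bag has 3 vertices, giving width 2; this decomposition certifies tw(G) ≤ 2. Since 0–1–3–2–0 is a cycle in G, G is not acyclic. Forests are exactly the graphs of treewidth ≤ 1, so tw(G) ≥ 2. Combining the bounds, tw(G) = 2.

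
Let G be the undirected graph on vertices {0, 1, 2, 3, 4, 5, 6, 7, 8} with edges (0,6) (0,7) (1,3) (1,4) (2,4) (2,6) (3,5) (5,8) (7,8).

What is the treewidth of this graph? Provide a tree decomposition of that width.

Every bag has size at most 3, so the width is 3 − 1 = 2 and tw(G) ≤ 2. Since 4–2–6–0–7–8–5–3–1–4 is a cycle in G, G is not acyclic. Forests are exactly the graphs of treewidth ≤ 1, so tw(G) ≥ 2. The upper and lower bounds meet at 2, so that is the treewidth.

Treewidth 2.
Bags: B1 = {2, 4, 6}  B2 = {0, 4, 6}  B3 = {0, 4, 7}  B4 = {4, 7, 8}  B5 = {4, 5, 8}  B6 = {3, 4, 5}  B7 = {1, 3, 4}
Tree: B1–B2, B2–B3, B3–B4, B4–B5, B5–B6, B6–B7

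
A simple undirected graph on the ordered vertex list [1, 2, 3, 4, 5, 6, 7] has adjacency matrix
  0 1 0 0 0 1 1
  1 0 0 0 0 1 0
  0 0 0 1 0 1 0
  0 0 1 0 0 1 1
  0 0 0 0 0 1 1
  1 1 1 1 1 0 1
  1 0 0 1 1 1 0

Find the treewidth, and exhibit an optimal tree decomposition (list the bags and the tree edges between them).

Treewidth 2.
Bags: B1 = {1, 6, 7}  B2 = {4, 6, 7}  B3 = {5, 6, 7}  B4 = {1, 2, 6}  B5 = {3, 4, 6}
Tree: B1–B2, B2–B3, B1–B4, B2–B5

Each bag holds 3 vertices, so the decomposition has width 2, which upper-bounds the treewidth. Conversely, {1, 2, 6} is a clique of size 3, and the vertices of any clique must share a bag in every tree decomposition; so some bag has ≥ 3 vertices and tw(G) ≥ 2. Therefore the treewidth is 2.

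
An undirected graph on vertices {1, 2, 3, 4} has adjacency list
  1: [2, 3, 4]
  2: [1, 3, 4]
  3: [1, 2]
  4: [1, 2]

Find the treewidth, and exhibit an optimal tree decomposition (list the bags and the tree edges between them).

The largest bag has 3 vertices, giving width 2; this decomposition certifies tw(G) ≤ 2. For the lower bound, the 3 vertices {1, 2, 3} are pairwise adjacent, and any tree decomposition puts a clique entirely inside one bag — forcing width ≥ 2. The upper and lower bounds meet at 2, so that is the treewidth.

Treewidth 2.
One such decomposition:
Bags: B1 = {1, 2, 4}  B2 = {1, 2, 3}
Tree: B1–B2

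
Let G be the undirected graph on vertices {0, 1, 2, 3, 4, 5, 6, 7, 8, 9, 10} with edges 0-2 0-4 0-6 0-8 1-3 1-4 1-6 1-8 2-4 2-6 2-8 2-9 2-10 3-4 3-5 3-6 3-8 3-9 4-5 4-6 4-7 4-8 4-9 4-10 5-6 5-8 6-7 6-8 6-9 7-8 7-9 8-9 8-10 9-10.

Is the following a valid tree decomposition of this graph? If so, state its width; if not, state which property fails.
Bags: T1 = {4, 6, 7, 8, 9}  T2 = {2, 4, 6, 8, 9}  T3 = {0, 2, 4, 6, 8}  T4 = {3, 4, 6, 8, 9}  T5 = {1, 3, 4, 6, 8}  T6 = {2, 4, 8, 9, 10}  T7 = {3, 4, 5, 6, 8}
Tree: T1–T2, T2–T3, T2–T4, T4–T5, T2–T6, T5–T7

Checking the three conditions: (i) the bags cover all of {0, 1, 2, 3, 4, 5, 6, 7, 8, 9, 10}; (ii) for each edge, some bag contains both endpoints; (iii) the bags containing any fixed vertex form a subtree. All hold, so the decomposition is valid with width 5 − 1 = 4.

Yes; width 4.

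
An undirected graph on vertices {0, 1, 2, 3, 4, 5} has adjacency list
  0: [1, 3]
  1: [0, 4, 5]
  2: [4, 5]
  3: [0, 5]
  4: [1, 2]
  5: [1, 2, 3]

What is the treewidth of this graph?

A width-2 tree decomposition is:
Bags: B1 = {1, 2, 4}  B2 = {1, 2, 5}  B3 = {0, 1, 5}  B4 = {0, 3, 5}
Tree: B1–B2, B2–B3, B3–B4
The largest bag has 3 vertices, giving width 2; this decomposition certifies tw(G) ≤ 2. The edges 4–2–5–1–4 form a cycle, so G is not a tree and its treewidth is at least 2. Hence tw(G) = 2 exactly.

2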